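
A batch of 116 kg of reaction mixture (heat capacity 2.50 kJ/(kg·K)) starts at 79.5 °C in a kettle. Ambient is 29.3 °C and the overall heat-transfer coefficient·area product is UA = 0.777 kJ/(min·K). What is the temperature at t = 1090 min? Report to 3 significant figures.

Energy balance: M c_p dT/dt = −UA(T − T_amb).
dT/dt = (T_ss − T)/τ with T_ss = T_amb = 29.300 °C, τ = M c_p/UA = 116·2.50/0.777 = 373.23 min.
T approaches T_ss exponentially: T(t) = T_ss + (T₀ − T_ss) e^(−t/τ).
T(1090) = 29.300 + (50.200)·0.053910 = 32.006 °C.

32.0 °C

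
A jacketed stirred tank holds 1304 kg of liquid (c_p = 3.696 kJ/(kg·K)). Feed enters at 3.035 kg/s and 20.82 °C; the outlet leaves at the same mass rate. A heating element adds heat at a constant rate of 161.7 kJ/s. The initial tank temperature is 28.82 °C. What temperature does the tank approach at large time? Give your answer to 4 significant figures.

35.24 °C

First-law balance (no shaft work): M c_p dT/dt = ṁ c_p (T_in − T) + 161.7.
At steady state dT/dt = 0 ⇒ T_ss = T_in + Q̇/(ṁ c_p) = 20.82 + 161.7/(3.035·3.696) = 35.2352 °C.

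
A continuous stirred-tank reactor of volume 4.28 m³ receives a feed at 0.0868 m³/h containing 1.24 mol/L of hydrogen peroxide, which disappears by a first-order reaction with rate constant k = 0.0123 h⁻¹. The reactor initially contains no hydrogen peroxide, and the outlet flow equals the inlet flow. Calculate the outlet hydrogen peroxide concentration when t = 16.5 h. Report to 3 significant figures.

0.321 mol/L

Accumulation = in − out − consumed: V dC/dt = Q C_in − Q C − k V C.
dC/dt = (Q/V) C_in − (Q/V + k) C; effective rate a = Q/V + k = 0.020280 + 0.0123 = 0.032580 h⁻¹.
C_ss = Q C_in/(Q + kV) = 0.77187 mol/L; C(t) = C_ss + (C₀ − C_ss) e^(−a t).
C(16.5) = 0.77187 + (-0.77187)·e^(−0.032580·16.5) = 0.77187 + (-0.77187)·0.58416 = 0.32097 mol/L.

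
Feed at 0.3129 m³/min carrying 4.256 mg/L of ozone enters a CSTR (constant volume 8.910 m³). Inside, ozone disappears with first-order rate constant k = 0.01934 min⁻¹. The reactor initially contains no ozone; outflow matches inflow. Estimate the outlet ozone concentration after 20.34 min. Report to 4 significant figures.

1.838 mg/L

Species balance: V dC/dt = Q C_in − Q C − k V C.
dC/dt = (Q/V) C_in − (Q/V + k) C; effective rate a = Q/V + k = 0.0351178 + 0.01934 = 0.0544578 min⁻¹.
C_ss = Q C_in/(Q + kV) = 2.74454 mg/L; C(t) = C_ss + (C₀ − C_ss) e^(−a t).
C(20.34) = 2.74454 + (-2.74454)·e^(−0.0544578·20.34) = 2.74454 + (-2.74454)·0.330327 = 1.83794 mg/L.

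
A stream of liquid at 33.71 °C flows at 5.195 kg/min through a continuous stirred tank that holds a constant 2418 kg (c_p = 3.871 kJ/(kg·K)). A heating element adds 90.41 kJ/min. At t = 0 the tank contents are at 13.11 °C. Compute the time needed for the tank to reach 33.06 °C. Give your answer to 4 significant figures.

M c_p dT/dt = ṁ c_p (T_in − T) + Q̇.
τ = M/ṁ = 465.448 min; T_ss = T_in + Q̇/(ṁ c_p) = 38.2058 °C.
T(t) = T_ss + (T₀ − T_ss) e^(−t/τ). Set T = 33.06:
e^(−t/τ) = (33.06 − 38.2058)/(13.11 − 38.2058) = 0.205047
t = −465.448 · ln(0.205047) = 737.510 min.

737.5 min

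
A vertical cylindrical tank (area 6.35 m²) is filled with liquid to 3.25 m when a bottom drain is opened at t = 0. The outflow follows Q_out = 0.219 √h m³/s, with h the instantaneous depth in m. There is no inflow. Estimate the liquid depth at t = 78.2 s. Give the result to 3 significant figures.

With no inflow, A dh/dt = −0.219 √h.
This is separable: 2 d(√h)/dt = −0.219/A, so √h = √h₀ − (0.219/(2A)) t.
√h = √3.25 − 0.219·78.2/(2·6.35) = 1.8028 − 1.3485 = 0.45429.
h = 0.45429² = 0.20638 m.

0.206 m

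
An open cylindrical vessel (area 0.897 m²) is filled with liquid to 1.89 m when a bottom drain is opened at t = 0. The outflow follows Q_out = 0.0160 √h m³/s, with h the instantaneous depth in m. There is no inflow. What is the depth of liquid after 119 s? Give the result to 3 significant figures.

Unsteady balance on liquid volume: A dh/dt = −0.0160 √h.
This is separable: 2 d(√h)/dt = −0.0160/A, so √h = √h₀ − (0.0160/(2A)) t.
√h = √1.89 − 0.0160·119/(2·0.897) = 1.3748 − 1.0613 = 0.31346.
h = 0.31346² = 0.098255 m.

0.0983 m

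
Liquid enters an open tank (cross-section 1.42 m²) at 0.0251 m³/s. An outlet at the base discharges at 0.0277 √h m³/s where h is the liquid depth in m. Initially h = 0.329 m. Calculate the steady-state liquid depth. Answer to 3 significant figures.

0.821 m

A dh/dt = Q_in − 0.0277 √h. Steady state requires inflow = outflow:
Q_in = 0.0277 √h_ss ⇒ √h_ss = 0.0251/0.0277 = 0.90614.
h_ss = 0.90614² = 0.82108 m. (Since h₀ = 0.329 m < h_ss, the level will rise toward this value.)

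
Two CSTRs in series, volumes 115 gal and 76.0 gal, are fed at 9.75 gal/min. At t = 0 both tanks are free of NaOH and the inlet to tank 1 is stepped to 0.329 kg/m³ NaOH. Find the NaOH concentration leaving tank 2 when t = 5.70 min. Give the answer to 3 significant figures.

0.0392 kg/m³

Each tank obeys Vᵢ dCᵢ/dt = Q(Cᵢ₋₁ − Cᵢ), so τᵢ = Vᵢ/Q.
τ₁ = 115/9.75 = 11.795 min; τ₂ = 76.0/9.75 = 7.7949 min.
Tank 1: C₁ = C_in(1 − e^(−t/τ₁)). Tank 2 (τ₁ ≠ τ₂): C₂ = C_in[1 − (τ₁ e^(−t/τ₁) − τ₂ e^(−t/τ₂))/(τ₁ − τ₂)].
At t = 5.70: e^(−t/τ₁) = 0.61677, e^(−t/τ₂) = 0.48131.
C₂ = 0.329·[1 − (11.795·0.61677 − 7.7949·0.48131)/(4.0000)] = 0.329·0.11925 = 0.039235 kg/m³.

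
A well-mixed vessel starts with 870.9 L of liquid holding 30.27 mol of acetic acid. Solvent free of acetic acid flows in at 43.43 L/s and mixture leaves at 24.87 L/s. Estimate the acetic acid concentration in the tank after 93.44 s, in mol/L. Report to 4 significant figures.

Total volume: dV/dt = Q_in − Q_out = 18.5600 L/s, so V(t) = 870.9 + 18.5600 t and V(93.44) = 2605.15 L.
No acetic acid enters, so dm/dt = −Q_out · (m/V).
dm/m = −Q_out dt/(V₀ + 18.5600 t); integrating gives ln(m/m₀) = −(Q_out/(Q_in−Q_out)) ln(V/V₀).
m = m₀ (V₀/V)^(Q_out/(Q_in−Q_out)) = 30.27 × (870.9/2605.15)^(1.33998) = 6.97212 mol.
C = m/V = 6.97212/2605.15 = 0.00267629 mol/L.

0.002676 mol/L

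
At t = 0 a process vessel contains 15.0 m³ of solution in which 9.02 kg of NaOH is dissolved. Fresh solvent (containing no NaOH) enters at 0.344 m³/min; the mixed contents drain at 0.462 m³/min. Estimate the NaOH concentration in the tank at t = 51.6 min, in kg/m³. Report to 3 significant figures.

Let m(t) be the amount of NaOH. Volume: V(t) = V₀ + (Q_in − Q_out) t = 15.0 − 0.11800 t; V(51.6) = 8.9112 m³.
Species balance (pure solvent in): dm/dt = −Q_out · m/V(t).
Separate: dm/m = −Q_out dt/V(t) ⇒ ln(m/m₀) = −(Q_out/(Q_in−Q_out)) ln(V/V₀).
m = m₀ (V₀/V)^(Q_out/(Q_in−Q_out)) = 9.02 × (15.0/8.9112)^(-3.9153) = 1.1742 kg.
C = m/V = 1.1742/8.9112 = 0.13177 kg/m³.

0.132 kg/m³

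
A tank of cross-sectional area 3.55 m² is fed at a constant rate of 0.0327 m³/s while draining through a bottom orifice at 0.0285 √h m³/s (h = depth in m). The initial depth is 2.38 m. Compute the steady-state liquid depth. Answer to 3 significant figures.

Accumulation of liquid (constant cross-section A): A dh/dt = Q_in − 0.0285 √h. At steady state dh/dt = 0:
Q_in = 0.0285 √h_ss ⇒ √h_ss = 0.0327/0.0285 = 1.1474.
h_ss = 1.1474² = 1.3165 m. (Since h₀ = 2.38 m > h_ss, the level will fall toward this value.)

1.32 m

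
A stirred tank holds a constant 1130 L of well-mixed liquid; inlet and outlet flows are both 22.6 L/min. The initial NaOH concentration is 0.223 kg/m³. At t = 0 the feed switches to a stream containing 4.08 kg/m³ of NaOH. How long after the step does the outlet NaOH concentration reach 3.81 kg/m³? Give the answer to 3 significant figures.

Species balance on the tank: V dC/dt = Q(C_in − C), so τ = V/Q = 50.000 min.
C(t) = C_in + (C₀ − C_in) e^(−t/τ). Set C = 3.81 and solve for t:
e^(−t/τ) = (C − C_in)/(C₀ − C_in) = (3.81 − 4.08)/(0.223 − 4.08) = 0.070003
t = −τ ln(…) = 50.000 × 2.6592 = 132.96 min.

133 min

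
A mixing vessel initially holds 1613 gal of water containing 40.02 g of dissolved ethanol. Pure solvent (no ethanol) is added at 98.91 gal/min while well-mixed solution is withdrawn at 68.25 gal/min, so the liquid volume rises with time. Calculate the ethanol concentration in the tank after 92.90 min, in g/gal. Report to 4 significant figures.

0.0009317 g/gal

Let m(t) be the amount of ethanol. Volume: V(t) = V₀ + (Q_in − Q_out) t = 1613 + 30.6600 t; V(92.90) = 4461.31 gal.
Solute balance: dm/dt = 0 − Q_out C = −Q_out m/V(t).
Separate: dm/m = −Q_out dt/V(t) ⇒ ln(m/m₀) = −(Q_out/(Q_in−Q_out)) ln(V/V₀).
m = m₀ (V₀/V)^(Q_out/(Q_in−Q_out)) = 40.02 × (1613/4461.31)^(2.22603) = 4.15676 g.
C = m/V = 4.15676/4461.31 = 0.000931734 g/gal.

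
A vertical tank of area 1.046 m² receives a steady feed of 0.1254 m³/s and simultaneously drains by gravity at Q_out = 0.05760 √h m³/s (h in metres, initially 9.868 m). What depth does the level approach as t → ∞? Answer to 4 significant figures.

Level balance: A dh/dt = 0.1254 − 0.05760 √h. Setting dh/dt = 0:
Q_in = 0.05760 √h_ss ⇒ √h_ss = 0.1254/0.05760 = 2.17708.
h_ss = 2.17708² = 4.73969 m. (Since h₀ = 9.868 m > h_ss, the level will fall toward this value.)

4.740 m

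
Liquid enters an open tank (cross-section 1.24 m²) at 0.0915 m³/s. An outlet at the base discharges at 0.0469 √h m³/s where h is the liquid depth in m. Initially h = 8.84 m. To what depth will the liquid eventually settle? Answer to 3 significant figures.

3.81 m

Level balance: A dh/dt = 0.0915 − 0.0469 √h. Setting dh/dt = 0:
Q_in = 0.0469 √h_ss ⇒ √h_ss = 0.0915/0.0469 = 1.9510.
h_ss = 1.9510² = 3.8062 m. (Since h₀ = 8.84 m > h_ss, the level will fall toward this value.)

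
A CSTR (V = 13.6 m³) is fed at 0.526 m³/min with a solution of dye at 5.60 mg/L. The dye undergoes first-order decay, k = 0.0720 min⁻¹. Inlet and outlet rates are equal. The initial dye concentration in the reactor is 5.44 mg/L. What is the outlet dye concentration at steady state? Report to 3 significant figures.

V dC/dt = Q(C_in − C) − k V C.
Steady state (dC/dt = 0): C_ss = Q C_in/(Q + kV) = C_in/(1 + kV/Q).
C_ss = 0.526·5.60/(0.526 + 0.0720·13.6) = 2.9456/1.5052 = 1.9569 mg/L.

1.96 mg/L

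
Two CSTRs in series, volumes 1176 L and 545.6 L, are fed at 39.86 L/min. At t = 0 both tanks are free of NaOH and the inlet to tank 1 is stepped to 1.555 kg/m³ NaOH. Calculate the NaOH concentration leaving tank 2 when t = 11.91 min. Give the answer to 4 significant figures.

0.1814 kg/m³

Species balance on tank i: dCᵢ/dt = (Cᵢ₋₁ − Cᵢ)/τᵢ with τᵢ = Vᵢ/Q.
τ₁ = 1176/39.86 = 29.5033 min; τ₂ = 545.6/39.86 = 13.6879 min.
Solving the cascade with C₁(0)=C₂(0)=0 gives C₂(t) = C_in[1 − (τ₁ e^(−t/τ₁) − τ₂ e^(−t/τ₂))/(τ₁ − τ₂)].
At t = 11.91: e^(−t/τ₁) = 0.667855, e^(−t/τ₂) = 0.418905.
C₂ = 1.555·[1 − (29.5033·0.667855 − 13.6879·0.418905)/(15.8154)] = 1.555·0.116683 = 0.181442 kg/m³.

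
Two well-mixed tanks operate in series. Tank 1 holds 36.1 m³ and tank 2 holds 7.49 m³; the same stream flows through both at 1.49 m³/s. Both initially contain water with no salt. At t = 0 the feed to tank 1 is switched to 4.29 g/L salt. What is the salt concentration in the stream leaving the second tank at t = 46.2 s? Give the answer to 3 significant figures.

3.49 g/L

Species balance on tank i: dCᵢ/dt = (Cᵢ₋₁ − Cᵢ)/τᵢ with τᵢ = Vᵢ/Q.
τ₁ = 36.1/1.49 = 24.228 s; τ₂ = 7.49/1.49 = 5.0268 s.
Solving the cascade with C₁(0)=C₂(0)=0 gives C₂(t) = C_in[1 − (τ₁ e^(−t/τ₁) − τ₂ e^(−t/τ₂))/(τ₁ − τ₂)].
At t = 46.2: e^(−t/τ₁) = 0.14854, e^(−t/τ₂) = 0.00010199.
C₂ = 4.29·[1 − (24.228·0.14854 − 5.0268·0.00010199)/(19.201)] = 4.29·0.81259 = 3.4860 g/L.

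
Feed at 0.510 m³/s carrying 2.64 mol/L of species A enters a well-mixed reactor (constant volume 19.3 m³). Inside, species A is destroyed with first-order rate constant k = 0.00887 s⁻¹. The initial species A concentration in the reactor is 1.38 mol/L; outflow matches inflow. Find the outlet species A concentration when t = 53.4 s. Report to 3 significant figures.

1.89 mol/L

V dC/dt = Q(C_in − C) − k V C.
This is linear with rate a = Q/V + k = 0.035295 s⁻¹.
C_ss = Q C_in/(Q + kV) = 1.9765 mol/L; C(t) = C_ss + (C₀ − C_ss) e^(−a t).
C(53.4) = 1.9765 + (-0.59654)·e^(−0.035295·53.4) = 1.9765 + (-0.59654)·0.15187 = 1.8859 mol/L.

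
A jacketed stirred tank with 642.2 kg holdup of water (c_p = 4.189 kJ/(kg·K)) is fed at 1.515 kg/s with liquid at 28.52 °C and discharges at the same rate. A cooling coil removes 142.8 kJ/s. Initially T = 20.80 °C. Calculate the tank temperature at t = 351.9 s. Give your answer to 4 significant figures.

12.46 °C

Unsteady energy balance on the tank contents: M c_p dT/dt = ṁ c_p (T_in − T) − 142.8.
Rearrange: dT/dt = (T_ss − T)/τ with τ = M/ṁ = 423.894 s and T_ss = T_in − Q̇/(ṁ c_p) = 6.01882 °C.
Integrating: T(t) = T_ss + (T₀ − T_ss) e^(−t/τ).
T(351.9) = 6.01882 + (14.7812)·e^(−351.9/423.894) = 6.01882 + (14.7812)·0.435980 = 12.4631 °C.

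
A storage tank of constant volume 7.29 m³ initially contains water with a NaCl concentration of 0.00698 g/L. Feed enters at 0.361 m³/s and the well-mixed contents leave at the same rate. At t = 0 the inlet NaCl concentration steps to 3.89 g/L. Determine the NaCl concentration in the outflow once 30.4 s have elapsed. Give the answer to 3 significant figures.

3.03 g/L

Unsteady species balance (constant V, well mixed): V dC/dt = Q(C_in − C).
So dC/dt = (C_in − C)/τ with τ = V/Q = 7.29/0.361 = 20.194 s.
This is linear first-order; C(t) = C_in + (C₀ − C_in) e^(−t/τ).
C(30.4) = 3.89 + (0.00698 − 3.89)·e^(−30.4/20.194) = 3.89 + (-3.8830)·0.22193 = 3.0283 g/L.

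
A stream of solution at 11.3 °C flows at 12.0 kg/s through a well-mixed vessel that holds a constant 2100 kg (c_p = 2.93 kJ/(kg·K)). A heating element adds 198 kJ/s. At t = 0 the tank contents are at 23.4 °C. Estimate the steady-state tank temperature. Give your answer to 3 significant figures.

M c_p dT/dt = ṁ c_p (T_in − T) + Q̇.
At steady state dT/dt = 0 ⇒ T_ss = T_in + Q̇/(ṁ c_p) = 11.3 + 198/(12.0·2.93) = 16.931 °C.

16.9 °C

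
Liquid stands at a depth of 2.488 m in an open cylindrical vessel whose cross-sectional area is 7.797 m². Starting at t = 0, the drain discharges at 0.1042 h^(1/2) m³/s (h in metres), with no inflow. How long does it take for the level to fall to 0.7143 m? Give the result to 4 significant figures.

109.6 s

A dh/dt = −Q_out = −0.1042 √h.
Separate and integrate: 2(√h − √h₀) = −(0.1042/A) t.
t = 2A(√h₀ − √h)/0.1042 = 2·7.797·(√2.488 − √0.7143)/0.1042
  = 15.5940 × (1.57734 − 0.845163) / 0.1042 = 109.574 s.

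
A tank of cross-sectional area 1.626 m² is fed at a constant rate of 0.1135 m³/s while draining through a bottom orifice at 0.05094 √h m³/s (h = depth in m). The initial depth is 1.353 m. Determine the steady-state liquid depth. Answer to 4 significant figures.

Mass balance (ρ constant): A dh/dt = Q_in − 0.05094 √h. At steady state dh/dt = 0:
Q_in = 0.05094 √h_ss ⇒ √h_ss = 0.1135/0.05094 = 2.22811.
h_ss = 2.22811² = 4.96448 m. (Since h₀ = 1.353 m < h_ss, the level will rise toward this value.)

4.964 m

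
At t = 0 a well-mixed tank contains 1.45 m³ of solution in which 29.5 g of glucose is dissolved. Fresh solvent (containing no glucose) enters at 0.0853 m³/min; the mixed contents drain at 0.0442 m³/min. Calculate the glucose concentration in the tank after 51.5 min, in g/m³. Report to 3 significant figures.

3.14 g/m³

Let m(t) be the amount of glucose. Volume: V(t) = V₀ + (Q_in − Q_out) t = 1.45 + 0.041100 t; V(51.5) = 3.5667 m³.
Species balance (pure solvent in): dm/dt = −Q_out · m/V(t).
Separate: dm/m = −Q_out dt/V(t) ⇒ ln(m/m₀) = −(Q_out/(Q_in−Q_out)) ln(V/V₀).
m = m₀ (V₀/V)^(Q_out/(Q_in−Q_out)) = 29.5 × (1.45/3.5667)^(1.0754) = 11.206 g.
C = m/V = 11.206/3.5667 = 3.1419 g/m³.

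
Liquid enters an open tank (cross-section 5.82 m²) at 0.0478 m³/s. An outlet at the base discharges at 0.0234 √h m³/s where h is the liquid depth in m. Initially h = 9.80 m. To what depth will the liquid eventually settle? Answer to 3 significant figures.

Volume balance on the tank: A dh/dt = Q_in − 0.0234 √h. At steady state dh/dt = 0:
Q_in = 0.0234 √h_ss ⇒ √h_ss = 0.0478/0.0234 = 2.0427.
h_ss = 2.0427² = 4.1728 m. (Since h₀ = 9.80 m > h_ss, the level will fall toward this value.)

4.17 m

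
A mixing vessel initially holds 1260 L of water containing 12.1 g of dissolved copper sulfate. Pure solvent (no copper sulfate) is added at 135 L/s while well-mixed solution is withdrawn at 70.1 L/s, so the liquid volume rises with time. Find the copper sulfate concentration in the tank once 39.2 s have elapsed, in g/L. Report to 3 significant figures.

Total volume: dV/dt = Q_in − Q_out = 64.900 L/s, so V(t) = 1260 + 64.900 t and V(39.2) = 3804.1 L.
Species balance (pure solvent in): dm/dt = −Q_out · m/V(t).
dm/m = −Q_out dt/(V₀ + 64.900 t); integrating gives ln(m/m₀) = −(Q_out/(Q_in−Q_out)) ln(V/V₀).
m = m₀ (V₀/V)^(Q_out/(Q_in−Q_out)) = 12.1 × (1260/3804.1)^(1.0801) = 3.6682 g.
C = m/V = 3.6682/3804.1 = 0.00096429 g/L.

0.000964 g/L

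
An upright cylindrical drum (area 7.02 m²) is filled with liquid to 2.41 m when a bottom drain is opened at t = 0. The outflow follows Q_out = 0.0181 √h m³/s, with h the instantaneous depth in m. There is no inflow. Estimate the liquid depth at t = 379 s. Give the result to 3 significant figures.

1.13 m

A dh/dt = −Q_out = −0.0181 √h.
Separate and integrate: 2(√h − √h₀) = −(0.0181/A) t.
√h = √2.41 − 0.0181·379/(2·7.02) = 1.5524 − 0.48860 = 1.0638.
h = 1.0638² = 1.1317 m.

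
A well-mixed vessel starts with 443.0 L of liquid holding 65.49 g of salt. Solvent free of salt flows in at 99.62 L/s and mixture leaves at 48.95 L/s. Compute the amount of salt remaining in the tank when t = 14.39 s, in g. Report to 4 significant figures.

25.58 g

Total volume: dV/dt = Q_in − Q_out = 50.6700 L/s, so V(t) = 443.0 + 50.6700 t and V(14.39) = 1172.14 L.
Solute balance: dm/dt = 0 − Q_out C = −Q_out m/V(t).
Separate: dm/m = −Q_out dt/V(t) ⇒ ln(m/m₀) = −(Q_out/(Q_in−Q_out)) ln(V/V₀).
m = m₀ (V₀/V)^(Q_out/(Q_in−Q_out)) = 65.49 × (443.0/1172.14)^(0.966055) = 25.5825 g.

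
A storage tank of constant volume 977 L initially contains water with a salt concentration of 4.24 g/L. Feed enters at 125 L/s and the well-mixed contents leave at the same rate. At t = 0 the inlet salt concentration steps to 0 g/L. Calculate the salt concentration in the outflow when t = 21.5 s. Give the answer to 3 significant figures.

0.271 g/L

Unsteady species balance (constant V, well mixed): V dC/dt = Q(C_in − C).
Time constant τ = V/Q = 977/125 = 7.8160 s.
Integrating: C(t) = C_in + (C₀ − C_in) e^(−t/τ).
C(21.5) = 0 + (4.24 − 0)·e^(−21.5/7.8160) = 0 + (4.2400)·0.063879 = 0.27085 g/L.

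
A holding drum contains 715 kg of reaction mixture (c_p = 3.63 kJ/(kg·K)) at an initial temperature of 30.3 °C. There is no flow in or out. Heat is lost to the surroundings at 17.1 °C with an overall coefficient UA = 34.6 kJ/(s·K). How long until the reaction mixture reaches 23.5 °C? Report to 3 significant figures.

54.3 s

First-law balance (no shaft work): M c_p dT/dt = −UA(T − T_amb).
τ = M c_p/UA = 75.013 s; T_ss = T_amb = 17.100 °C.
T(t) = T_ss + (T₀ − T_ss)e^(−t/τ); set T = 23.5:
t = −τ ln[(T − T_ss)/(T₀ − T_ss)] = −75.013 · ln(0.48485) = 54.303 s.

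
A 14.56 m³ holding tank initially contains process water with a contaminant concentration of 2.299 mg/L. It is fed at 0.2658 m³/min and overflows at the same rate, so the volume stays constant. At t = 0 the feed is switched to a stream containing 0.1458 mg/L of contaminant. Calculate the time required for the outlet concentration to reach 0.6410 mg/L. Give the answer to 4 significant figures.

Transient balance on the dissolved component: V dC/dt = Q(C_in − C), so τ = V/Q = 54.7780 min.
C(t) = C_in + (C₀ − C_in) e^(−t/τ). Set C = 0.6410 and solve for t:
e^(−t/τ) = (C − C_in)/(C₀ − C_in) = (0.6410 − 0.1458)/(2.299 − 0.1458) = 0.229983
t = −τ ln(…) = 54.7780 × 1.46975 = 80.5099 min.

80.51 min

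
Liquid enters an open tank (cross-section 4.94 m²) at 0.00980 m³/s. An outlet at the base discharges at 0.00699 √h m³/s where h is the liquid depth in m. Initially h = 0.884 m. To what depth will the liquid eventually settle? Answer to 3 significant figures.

1.97 m

A dh/dt = Q_in − 0.00699 √h. Steady state requires inflow = outflow:
Q_in = 0.00699 √h_ss ⇒ √h_ss = 0.00980/0.00699 = 1.4020.
h_ss = 1.4020² = 1.9656 m. (Since h₀ = 0.884 m < h_ss, the level will rise toward this value.)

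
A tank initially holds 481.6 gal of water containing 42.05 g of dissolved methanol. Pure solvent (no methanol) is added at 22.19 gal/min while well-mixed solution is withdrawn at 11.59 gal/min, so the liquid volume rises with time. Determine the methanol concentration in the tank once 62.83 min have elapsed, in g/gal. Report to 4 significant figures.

Total volume: dV/dt = Q_in − Q_out = 10.6000 gal/min, so V(t) = 481.6 + 10.6000 t and V(62.83) = 1147.60 gal.
No methanol enters, so dm/dt = −Q_out · (m/V).
Separate: dm/m = −Q_out dt/V(t) ⇒ ln(m/m₀) = −(Q_out/(Q_in−Q_out)) ln(V/V₀).
m = m₀ (V₀/V)^(Q_out/(Q_in−Q_out)) = 42.05 × (481.6/1147.60)^(1.09340) = 16.2721 g.
C = m/V = 16.2721/1147.60 = 0.0141792 g/gal.

0.01418 g/gal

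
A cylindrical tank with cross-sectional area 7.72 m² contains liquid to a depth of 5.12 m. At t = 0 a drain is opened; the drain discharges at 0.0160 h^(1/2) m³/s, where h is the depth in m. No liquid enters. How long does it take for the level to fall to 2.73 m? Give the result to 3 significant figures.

589 s

With no inflow, A dh/dt = −0.0160 √h.
This is separable: 2 d(√h)/dt = −0.0160/A, so √h = √h₀ − (0.0160/(2A)) t.
t = 2A(√h₀ − √h)/0.0160 = 2·7.72·(√5.12 − √2.73)/0.0160
  = 15.440 × (2.2627 − 1.6523) / 0.0160 = 589.10 s.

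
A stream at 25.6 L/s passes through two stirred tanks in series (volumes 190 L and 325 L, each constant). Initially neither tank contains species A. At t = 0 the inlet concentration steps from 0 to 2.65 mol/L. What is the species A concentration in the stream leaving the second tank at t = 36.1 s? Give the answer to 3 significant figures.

2.31 mol/L

Each tank obeys Vᵢ dCᵢ/dt = Q(Cᵢ₋₁ − Cᵢ), so τᵢ = Vᵢ/Q.
τ₁ = 190/25.6 = 7.4219 s; τ₂ = 325/25.6 = 12.695 s.
Tank 1: C₁ = C_in(1 − e^(−t/τ₁)). Tank 2 (τ₁ ≠ τ₂): C₂ = C_in[1 − (τ₁ e^(−t/τ₁) − τ₂ e^(−t/τ₂))/(τ₁ − τ₂)].
At t = 36.1: e^(−t/τ₁) = 0.0077195, e^(−t/τ₂) = 0.058218.
C₂ = 2.65·[1 − (7.4219·0.0077195 − 12.695·0.058218)/(-5.2734)] = 2.65·0.87071 = 2.3074 mol/L.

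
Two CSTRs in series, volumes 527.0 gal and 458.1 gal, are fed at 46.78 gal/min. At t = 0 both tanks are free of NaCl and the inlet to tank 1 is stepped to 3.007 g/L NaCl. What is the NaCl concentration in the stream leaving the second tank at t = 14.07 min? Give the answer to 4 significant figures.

Each tank obeys Vᵢ dCᵢ/dt = Q(Cᵢ₋₁ − Cᵢ), so τᵢ = Vᵢ/Q.
τ₁ = 527.0/46.78 = 11.2655 min; τ₂ = 458.1/46.78 = 9.79265 min.
Tank 1: C₁ = C_in(1 − e^(−t/τ₁)). Tank 2 (τ₁ ≠ τ₂): C₂ = C_in[1 − (τ₁ e^(−t/τ₁) − τ₂ e^(−t/τ₂))/(τ₁ − τ₂)].
At t = 14.07: e^(−t/τ₁) = 0.286807, e^(−t/τ₂) = 0.237689.
C₂ = 3.007·[1 − (11.2655·0.286807 − 9.79265·0.237689)/(1.47285)] = 3.007·0.386619 = 1.16256 g/L.

1.163 g/L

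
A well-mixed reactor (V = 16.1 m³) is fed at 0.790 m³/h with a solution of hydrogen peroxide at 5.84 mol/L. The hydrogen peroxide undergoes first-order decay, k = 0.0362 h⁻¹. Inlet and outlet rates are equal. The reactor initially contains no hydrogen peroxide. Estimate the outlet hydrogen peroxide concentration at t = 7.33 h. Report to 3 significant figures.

1.56 mol/L

V dC/dt = Q(C_in − C) − k V C.
dC/dt = (Q/V) C_in − (Q/V + k) C; effective rate a = Q/V + k = 0.049068 + 0.0362 = 0.085268 h⁻¹.
C_ss = Q C_in/(Q + kV) = 3.3607 mol/L; C(t) = C_ss + (C₀ − C_ss) e^(−a t).
C(7.33) = 3.3607 + (-3.3607)·e^(−0.085268·7.33) = 3.3607 + (-3.3607)·0.53525 = 1.5619 mol/L.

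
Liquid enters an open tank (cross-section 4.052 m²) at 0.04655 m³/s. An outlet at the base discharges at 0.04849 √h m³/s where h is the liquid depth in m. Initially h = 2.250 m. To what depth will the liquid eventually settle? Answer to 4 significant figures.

Mass balance (ρ constant): A dh/dt = Q_in − 0.04849 √h. At steady state dh/dt = 0:
Q_in = 0.04849 √h_ss ⇒ √h_ss = 0.04655/0.04849 = 0.959992.
h_ss = 0.959992² = 0.921584 m. (Since h₀ = 2.250 m > h_ss, the level will fall toward this value.)

0.9216 m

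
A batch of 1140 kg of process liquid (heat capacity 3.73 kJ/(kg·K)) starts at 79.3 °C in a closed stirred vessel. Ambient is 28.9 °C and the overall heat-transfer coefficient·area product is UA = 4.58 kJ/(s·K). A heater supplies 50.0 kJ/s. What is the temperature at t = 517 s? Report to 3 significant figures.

First-law balance (no shaft work): M c_p dT/dt = −UA(T − T_amb) + Q̇.
dT/dt = (T_ss − T)/τ with T_ss = T_amb + Q̇/UA = 28.9 + 50.0/4.58 = 39.817 °C, τ = M c_p/UA = 1140·3.73/4.58 = 928.43 s.
T approaches T_ss exponentially: T(t) = T_ss + (T₀ − T_ss) e^(−t/τ).
T(517) = 39.817 + (39.483)·0.57301 = 62.441 °C.

62.4 °C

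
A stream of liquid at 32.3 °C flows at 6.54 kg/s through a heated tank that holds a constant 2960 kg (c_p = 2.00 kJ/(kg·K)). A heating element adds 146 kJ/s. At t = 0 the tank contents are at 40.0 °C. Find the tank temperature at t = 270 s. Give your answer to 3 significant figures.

41.6 °C

M c_p dT/dt = ṁ c_p (T_in − T) + Q̇.
τ = M/ṁ = 452.60 s; T_ss = T_in + Q̇/(ṁ c_p) = 32.3 + 146/(6.54·2.00) = 43.462 °C.
Integrating: T(t) = T_ss + (T₀ − T_ss) e^(−t/τ).
T(270) = 43.462 + (-3.4621)·e^(−270/452.60) = 43.462 + (-3.4621)·0.55071 = 41.555 °C.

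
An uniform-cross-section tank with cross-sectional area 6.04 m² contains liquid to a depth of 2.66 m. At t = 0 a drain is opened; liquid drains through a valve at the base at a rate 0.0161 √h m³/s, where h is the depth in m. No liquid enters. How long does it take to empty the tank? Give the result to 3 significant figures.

A dh/dt = −Q_out = −0.0161 √h.
∫ h^(−1/2) dh = −(0.0161/A) ∫ dt, giving 2√h = 2√h₀ − (0.0161/A) t.
Set h = 0: 2√h₀ = (0.0161/A) t_empty ⇒ t_empty = 2A√h₀/0.0161.
t_empty = 2·6.04·√2.66/0.0161 = 12.080·1.6310/0.0161 = 1223.7 s.

1220 s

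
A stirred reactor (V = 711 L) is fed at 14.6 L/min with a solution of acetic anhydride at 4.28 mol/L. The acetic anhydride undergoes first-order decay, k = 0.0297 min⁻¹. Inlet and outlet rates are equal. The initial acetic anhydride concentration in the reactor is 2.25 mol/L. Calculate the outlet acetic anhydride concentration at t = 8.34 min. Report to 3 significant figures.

Accumulation = in − out − consumed: V dC/dt = Q C_in − Q C − k V C.
dC/dt = (Q/V) C_in − (Q/V + k) C; effective rate a = Q/V + k = 0.020534 + 0.0297 = 0.050234 min⁻¹.
C_ss = Q C_in/(Q + kV) = 1.7495 mol/L; C(t) = C_ss + (C₀ − C_ss) e^(−a t).
C(8.34) = 1.7495 + (0.50045)·e^(−0.050234·8.34) = 1.7495 + (0.50045)·0.65773 = 2.0787 mol/L.

2.08 mol/L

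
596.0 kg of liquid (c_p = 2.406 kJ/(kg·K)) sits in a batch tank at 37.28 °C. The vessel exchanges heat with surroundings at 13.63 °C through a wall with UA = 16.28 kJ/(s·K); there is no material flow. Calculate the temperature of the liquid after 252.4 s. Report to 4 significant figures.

Heat balance on the well-mixed liquid: M c_p dT/dt = −UA(T − T_amb).
dT/dt = (T_ss − T)/τ with T_ss = T_amb = 13.6300 °C, τ = M c_p/UA = 596.0·2.406/16.28 = 88.0821 s.
Integrating: T(t) = T_ss + (T₀ − T_ss) e^(−t/τ).
T(252.4) = 13.6300 + (23.6500)·0.0569541 = 14.9770 °C.

14.98 °C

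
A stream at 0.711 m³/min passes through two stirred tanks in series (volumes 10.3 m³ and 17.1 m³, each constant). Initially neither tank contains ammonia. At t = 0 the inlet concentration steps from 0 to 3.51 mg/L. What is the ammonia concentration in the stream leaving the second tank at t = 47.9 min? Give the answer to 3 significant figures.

2.50 mg/L

Each tank obeys Vᵢ dCᵢ/dt = Q(Cᵢ₋₁ − Cᵢ), so τᵢ = Vᵢ/Q.
τ₁ = 10.3/0.711 = 14.487 min; τ₂ = 17.1/0.711 = 24.051 min.
Tank 1: C₁ = C_in(1 − e^(−t/τ₁)). Tank 2 (τ₁ ≠ τ₂): C₂ = C_in[1 − (τ₁ e^(−t/τ₁) − τ₂ e^(−t/τ₂))/(τ₁ − τ₂)].
At t = 47.9: e^(−t/τ₁) = 0.036644, e^(−t/τ₂) = 0.13647.
C₂ = 3.51·[1 − (14.487·0.036644 − 24.051·0.13647)/(-9.5640)] = 3.51·0.71232 = 2.5002 mg/L.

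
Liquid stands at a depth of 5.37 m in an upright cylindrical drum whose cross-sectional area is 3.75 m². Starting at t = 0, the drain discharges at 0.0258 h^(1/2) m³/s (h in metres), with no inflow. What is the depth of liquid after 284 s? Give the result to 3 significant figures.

Accumulation of liquid (constant cross-section A): A dh/dt = −0.0258 √h.
Separate and integrate: 2(√h − √h₀) = −(0.0258/A) t.
√h = √5.37 − 0.0258·284/(2·3.75) = 2.3173 − 0.97696 = 1.3404.
h = 1.3404² = 1.7966 m.

1.80 m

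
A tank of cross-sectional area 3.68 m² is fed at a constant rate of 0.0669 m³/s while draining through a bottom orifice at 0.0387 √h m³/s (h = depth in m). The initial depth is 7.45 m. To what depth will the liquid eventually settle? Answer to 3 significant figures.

Mass balance (ρ constant): A dh/dt = Q_in − 0.0387 √h. At steady state dh/dt = 0:
Q_in = 0.0387 √h_ss ⇒ √h_ss = 0.0669/0.0387 = 1.7287.
h_ss = 1.7287² = 2.9883 m. (Since h₀ = 7.45 m > h_ss, the level will fall toward this value.)

2.99 m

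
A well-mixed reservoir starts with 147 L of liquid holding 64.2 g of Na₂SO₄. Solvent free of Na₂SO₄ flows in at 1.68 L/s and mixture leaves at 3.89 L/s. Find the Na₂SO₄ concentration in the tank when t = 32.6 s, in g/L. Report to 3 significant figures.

0.262 g/L

Total volume: dV/dt = Q_in − Q_out = -2.2100 L/s, so V(t) = 147 − 2.2100 t and V(32.6) = 74.954 L.
Species balance (pure solvent in): dm/dt = −Q_out · m/V(t).
Separate: dm/m = −Q_out dt/V(t) ⇒ ln(m/m₀) = −(Q_out/(Q_in−Q_out)) ln(V/V₀).
m = m₀ (V₀/V)^(Q_out/(Q_in−Q_out)) = 64.2 × (147/74.954)^(-1.7602) = 19.617 g.
C = m/V = 19.617/74.954 = 0.26173 g/L.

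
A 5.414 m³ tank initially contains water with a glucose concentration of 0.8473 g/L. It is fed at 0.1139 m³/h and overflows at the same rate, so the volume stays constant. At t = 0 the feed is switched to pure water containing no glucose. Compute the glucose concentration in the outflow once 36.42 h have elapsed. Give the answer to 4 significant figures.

0.3938 g/L

Accumulation = in − out for the solute gives V dC/dt = Q(C_in − C).
Time constant τ = V/Q = 5.414/0.1139 = 47.5329 h.
Solution: C(t) = C_in + (C₀ − C_in) e^(−t/τ).
C(36.42) = 0 + (0.8473 − 0)·e^(−36.42/47.5329) = 0 + (0.847300)·0.464773 = 0.393802 g/L.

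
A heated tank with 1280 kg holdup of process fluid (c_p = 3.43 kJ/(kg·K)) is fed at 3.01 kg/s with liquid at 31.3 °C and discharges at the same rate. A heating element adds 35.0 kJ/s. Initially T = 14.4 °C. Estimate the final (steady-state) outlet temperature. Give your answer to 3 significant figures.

M c_p dT/dt = ṁ c_p (T_in − T) + Q̇.
At steady state dT/dt = 0 ⇒ T_ss = T_in + Q̇/(ṁ c_p) = 31.3 + 35.0/(3.01·3.43) = 34.690 °C.

34.7 °C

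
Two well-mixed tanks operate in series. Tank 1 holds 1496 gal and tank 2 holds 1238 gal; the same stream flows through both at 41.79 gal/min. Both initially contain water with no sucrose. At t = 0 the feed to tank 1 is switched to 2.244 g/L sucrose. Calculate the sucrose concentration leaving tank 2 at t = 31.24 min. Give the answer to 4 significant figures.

Species balance on tank i: dCᵢ/dt = (Cᵢ₋₁ − Cᵢ)/τᵢ with τᵢ = Vᵢ/Q.
τ₁ = 1496/41.79 = 35.7980 min; τ₂ = 1238/41.79 = 29.6243 min.
Solving the cascade with C₁(0)=C₂(0)=0 gives C₂(t) = C_in[1 − (τ₁ e^(−t/τ₁) − τ₂ e^(−t/τ₂))/(τ₁ − τ₂)].
At t = 31.24: e^(−t/τ₁) = 0.417833, e^(−t/τ₂) = 0.348353.
C₂ = 2.244·[1 − (35.7980·0.417833 − 29.6243·0.348353)/(6.17373)] = 2.244·0.248770 = 0.558241 g/L.

0.5582 g/L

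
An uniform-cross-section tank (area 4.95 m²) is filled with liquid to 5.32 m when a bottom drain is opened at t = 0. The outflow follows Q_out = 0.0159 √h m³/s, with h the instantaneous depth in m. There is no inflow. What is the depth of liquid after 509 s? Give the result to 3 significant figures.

With no inflow, A dh/dt = −0.0159 √h.
∫ h^(−1/2) dh = −(0.0159/A) ∫ dt, giving 2√h = 2√h₀ − (0.0159/A) t.
√h = √5.32 − 0.0159·509/(2·4.95) = 2.3065 − 0.81748 = 1.4890.
h = 1.4890² = 2.2172 m.

2.22 m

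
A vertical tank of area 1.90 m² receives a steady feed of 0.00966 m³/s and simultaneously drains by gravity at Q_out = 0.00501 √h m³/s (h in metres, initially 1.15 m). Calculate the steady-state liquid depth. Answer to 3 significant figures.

3.72 m

Level balance: A dh/dt = 0.00966 − 0.00501 √h. Setting dh/dt = 0:
Q_in = 0.00501 √h_ss ⇒ √h_ss = 0.00966/0.00501 = 1.9281.
h_ss = 1.9281² = 3.7177 m. (Since h₀ = 1.15 m < h_ss, the level will rise toward this value.)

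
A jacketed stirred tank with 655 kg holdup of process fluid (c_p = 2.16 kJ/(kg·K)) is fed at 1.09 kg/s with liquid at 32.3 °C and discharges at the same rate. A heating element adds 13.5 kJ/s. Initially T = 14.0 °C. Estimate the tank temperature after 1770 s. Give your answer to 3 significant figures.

36.8 °C

Unsteady energy balance on the tank contents: M c_p dT/dt = ṁ c_p (T_in − T) + 13.5.
Rearrange: dT/dt = (T_ss − T)/τ with τ = M/ṁ = 600.92 s and T_ss = T_in + Q̇/(ṁ c_p) = 38.034 °C.
Integrating: T(t) = T_ss + (T₀ − T_ss) e^(−t/τ).
T(1770) = 38.034 + (-24.034)·e^(−1770/600.92) = 38.034 + (-24.034)·0.052576 = 36.770 °C.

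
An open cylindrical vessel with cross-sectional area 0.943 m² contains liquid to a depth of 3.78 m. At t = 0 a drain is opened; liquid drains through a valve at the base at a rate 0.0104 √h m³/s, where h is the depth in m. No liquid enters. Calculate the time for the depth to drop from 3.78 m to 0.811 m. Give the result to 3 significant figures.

With no inflow, A dh/dt = −0.0104 √h.
Separate and integrate: 2(√h − √h₀) = −(0.0104/A) t.
t = 2A(√h₀ − √h)/0.0104 = 2·0.943·(√3.78 − √0.811)/0.0104
  = 1.8860 × (1.9442 − 0.90056) / 0.0104 = 189.26 s.

189 s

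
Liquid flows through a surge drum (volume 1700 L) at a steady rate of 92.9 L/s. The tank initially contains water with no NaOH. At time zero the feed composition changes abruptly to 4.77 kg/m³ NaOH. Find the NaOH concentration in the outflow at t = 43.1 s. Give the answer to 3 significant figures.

4.32 kg/m³

Mass balance on the solute (V constant): V dC/dt = Q(C_in − C).
Rewrite as dC/dt + C/τ = C_in/τ, τ = V/Q = 18.299 s.
Integrating: C(t) = C_in + (C₀ − C_in) e^(−t/τ).
C(43.1) = 4.77 + (0 − 4.77)·e^(−43.1/18.299) = 4.77 + (-4.7700)·0.094866 = 4.3175 kg/m³.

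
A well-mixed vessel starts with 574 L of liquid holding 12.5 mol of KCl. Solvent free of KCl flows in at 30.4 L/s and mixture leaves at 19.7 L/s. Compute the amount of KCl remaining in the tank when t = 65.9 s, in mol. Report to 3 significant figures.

Let m(t) be the amount of KCl. Volume: V(t) = V₀ + (Q_in − Q_out) t = 574 + 10.700 t; V(65.9) = 1279.1 L.
Species balance (pure solvent in): dm/dt = −Q_out · m/V(t).
dm/m = −Q_out dt/(V₀ + 10.700 t); integrating gives ln(m/m₀) = −(Q_out/(Q_in−Q_out)) ln(V/V₀).
m = m₀ (V₀/V)^(Q_out/(Q_in−Q_out)) = 12.5 × (574/1279.1)^(1.8411) = 2.8589 mol.

2.86 mol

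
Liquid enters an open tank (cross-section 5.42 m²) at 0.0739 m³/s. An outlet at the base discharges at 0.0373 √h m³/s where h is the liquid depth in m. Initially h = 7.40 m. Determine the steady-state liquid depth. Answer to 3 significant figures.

3.93 m

A dh/dt = Q_in − 0.0373 √h. Steady state requires inflow = outflow:
Q_in = 0.0373 √h_ss ⇒ √h_ss = 0.0739/0.0373 = 1.9812.
h_ss = 1.9812² = 3.9253 m. (Since h₀ = 7.40 m > h_ss, the level will fall toward this value.)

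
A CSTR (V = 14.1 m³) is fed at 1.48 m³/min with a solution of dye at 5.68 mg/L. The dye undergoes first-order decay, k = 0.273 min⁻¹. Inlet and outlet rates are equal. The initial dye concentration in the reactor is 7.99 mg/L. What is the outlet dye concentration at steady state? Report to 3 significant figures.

1.58 mg/L

Species balance: V dC/dt = Q C_in − Q C − k V C.
Steady state (dC/dt = 0): C_ss = Q C_in/(Q + kV) = C_in/(1 + kV/Q).
C_ss = 1.48·5.68/(1.48 + 0.273·14.1) = 8.4064/5.3293 = 1.5774 mg/L.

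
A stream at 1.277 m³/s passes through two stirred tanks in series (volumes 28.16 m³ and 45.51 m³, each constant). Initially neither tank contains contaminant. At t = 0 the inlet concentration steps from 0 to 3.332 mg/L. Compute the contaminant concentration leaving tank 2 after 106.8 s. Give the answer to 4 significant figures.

Time constants: τᵢ = Vᵢ/Q for each well-mixed tank.
τ₁ = 28.16/1.277 = 22.0517 s; τ₂ = 45.51/1.277 = 35.6382 s.
Tank 1: C₁ = C_in(1 − e^(−t/τ₁)). Tank 2 (τ₁ ≠ τ₂): C₂ = C_in[1 − (τ₁ e^(−t/τ₁) − τ₂ e^(−t/τ₂))/(τ₁ − τ₂)].
At t = 106.8: e^(−t/τ₁) = 0.00788205, e^(−t/τ₂) = 0.0499475.
C₂ = 3.332·[1 − (22.0517·0.00788205 − 35.6382·0.0499475)/(-13.5865)] = 3.332·0.881778 = 2.93808 mg/L.

2.938 mg/L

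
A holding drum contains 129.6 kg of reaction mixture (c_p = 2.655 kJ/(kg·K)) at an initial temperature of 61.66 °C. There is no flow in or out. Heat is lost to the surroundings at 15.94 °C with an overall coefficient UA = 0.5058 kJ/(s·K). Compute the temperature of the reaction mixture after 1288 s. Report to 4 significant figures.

Lumped-capacitance energy balance: M c_p dT/dt = UA(T_amb − T).
dT/dt = (T_ss − T)/τ with T_ss = T_amb = 15.9400 °C, τ = M c_p/UA = 129.6·2.655/0.5058 = 680.285 s.
Solution: T(t) = T_ss + (T₀ − T_ss) e^(−t/τ).
T(1288) = 15.9400 + (45.7200)·0.150570 = 22.8241 °C.

22.82 °C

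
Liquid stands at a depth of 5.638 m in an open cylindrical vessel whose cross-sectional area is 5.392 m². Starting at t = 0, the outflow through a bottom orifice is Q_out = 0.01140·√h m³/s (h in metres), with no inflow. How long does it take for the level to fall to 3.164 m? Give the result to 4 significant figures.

Volume balance on the tank: A dh/dt = −0.01140 √h.
Separate and integrate: 2(√h − √h₀) = −(0.01140/A) t.
t = 2A(√h₀ − √h)/0.01140 = 2·5.392·(√5.638 − √3.164)/0.01140
  = 10.7840 × (2.37445 − 1.77876) / 0.01140 = 563.496 s.

563.5 s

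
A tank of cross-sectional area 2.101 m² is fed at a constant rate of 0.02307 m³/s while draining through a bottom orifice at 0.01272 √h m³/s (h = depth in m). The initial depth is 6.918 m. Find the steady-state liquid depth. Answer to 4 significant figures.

3.289 m

A dh/dt = Q_in − 0.01272 √h. Steady state requires inflow = outflow:
Q_in = 0.01272 √h_ss ⇒ √h_ss = 0.02307/0.01272 = 1.81368.
h_ss = 1.81368² = 3.28943 m. (Since h₀ = 6.918 m > h_ss, the level will fall toward this value.)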